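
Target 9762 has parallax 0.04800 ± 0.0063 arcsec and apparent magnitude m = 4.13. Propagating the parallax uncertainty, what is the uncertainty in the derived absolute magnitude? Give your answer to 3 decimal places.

M = m − 5 log₁₀ d + 5 = m + 5 log₁₀ p + 5, so ∂M/∂p = 5/(p ln 10).
σ_M = (5/ln 10) · (σ_p/p) = 2.1715 × 0.0063/0.04800 = 2.1715 × 0.13125 = 0.28501.

σ_M = 0.285 mag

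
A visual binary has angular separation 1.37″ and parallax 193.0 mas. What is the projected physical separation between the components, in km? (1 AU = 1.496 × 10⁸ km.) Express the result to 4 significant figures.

1.062 × 10^9 km

d = 1/p = 1/0.1930″ = 5.1813 pc.
At distance d (pc), an angle of θ arcsec spans θ·d AU: s = 1.37 × 5.1813 = 7.0984 AU.
= 7.0984 × 1.496 × 10⁸ km = 1.0619 × 10^9 km.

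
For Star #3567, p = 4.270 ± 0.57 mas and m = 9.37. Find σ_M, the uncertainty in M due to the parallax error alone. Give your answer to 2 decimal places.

σ_M = 0.29 mag

M = m − 5 log₁₀ d + 5 = m + 5 log₁₀ p + 5, so ∂M/∂p = 5/(p ln 10).
σ_M = (5/ln 10) · (σ_p/p) = 2.1715 × 0.57/4.270 = 2.1715 × 0.13349 = 0.28987.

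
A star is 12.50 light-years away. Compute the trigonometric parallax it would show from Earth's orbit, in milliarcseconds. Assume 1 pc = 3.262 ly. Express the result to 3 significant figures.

d = 12.50 ly ÷ 3.262 = 3.832 pc.
p = 1/d = 1/3.832 = 0.26096 arcsec.
= 0.26096 × 1000 = 260.96 mas.

261 mas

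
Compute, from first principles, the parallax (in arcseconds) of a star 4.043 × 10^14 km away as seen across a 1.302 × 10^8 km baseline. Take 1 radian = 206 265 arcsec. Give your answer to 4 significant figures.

θ ≈ B/d = (1.302 × 10^8) / (4.043 × 10^14) = 3.2204 × 10^-7 rad.
In arcseconds: 3.2204 × 10^-7 × 206265 = 0.066426″.

0.06643 arcsec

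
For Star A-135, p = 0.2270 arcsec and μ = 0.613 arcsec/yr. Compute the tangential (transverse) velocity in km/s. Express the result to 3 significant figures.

12.8 km/s

d = 1/p = 1/0.2270″ = 4.4053 pc.
v_t = 4.74 × μ × d = 4.74 × 0.613 × 4.4053 = 12.8 km/s.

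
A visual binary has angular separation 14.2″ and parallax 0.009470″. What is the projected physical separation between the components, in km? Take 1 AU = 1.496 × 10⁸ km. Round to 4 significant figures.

2.243 × 10^11 km

d = 1/p = 1/0.009470″ = 105.6 pc.
At distance d (pc), an angle of θ arcsec spans θ·d AU: s = 14.2 × 105.6 = 1499.5 AU.
= 1499.5 × 1.496 × 10⁸ km = 2.2433 × 10^11 km.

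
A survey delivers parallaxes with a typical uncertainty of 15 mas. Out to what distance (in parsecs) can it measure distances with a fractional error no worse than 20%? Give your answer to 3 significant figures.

σ_d/d = σ_p/p, so the condition is σ_p/p ≤ 0.20, i.e. p ≥ σ_p/0.20.
p_min = 15/0.20 = 75 mas = 0.075 arcsec.
d_max = 1/p_min = 1/0.075 = 13.333 pc.

13.3 pc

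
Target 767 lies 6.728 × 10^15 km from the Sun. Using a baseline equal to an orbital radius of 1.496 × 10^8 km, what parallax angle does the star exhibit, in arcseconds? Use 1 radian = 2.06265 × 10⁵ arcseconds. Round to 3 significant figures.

0.00459 arcsec

θ ≈ B/d = (1.496 × 10^8) / (6.728 × 10^15) = 2.2235 × 10^-8 rad.
In arcseconds: 2.2235 × 10^-8 × 206265 = 0.0045863″.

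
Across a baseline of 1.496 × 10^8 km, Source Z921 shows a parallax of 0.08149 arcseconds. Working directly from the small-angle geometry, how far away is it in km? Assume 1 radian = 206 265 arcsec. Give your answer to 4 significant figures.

3.787 × 10^14 km

θ = 0.08149″ = 0.08149/206265 = 3.9507 × 10^-7 rad.
d = B/θ = (1.496 × 10^8) / (3.9507 × 10^-7) = 3.7867 × 10^14 km.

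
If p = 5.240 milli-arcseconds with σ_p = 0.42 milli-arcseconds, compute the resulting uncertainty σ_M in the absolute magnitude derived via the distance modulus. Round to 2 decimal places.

M = m − 5 log₁₀ d + 5 = m + 5 log₁₀ p + 5, so ∂M/∂p = 5/(p ln 10).
σ_M = (5/ln 10) · (σ_p/p) = 2.1715 × 0.42/5.240 = 2.1715 × 0.080153 = 0.17405.

σ_M = 0.17 mag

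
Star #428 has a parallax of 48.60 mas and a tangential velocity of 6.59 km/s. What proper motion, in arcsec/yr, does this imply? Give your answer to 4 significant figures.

d = 1/p = 1/0.04860″ = 20.576 pc.
μ = v_t / (4.74 d) = 6.59 / (4.74 × 20.576) = 6.59 / 97.53 = 0.067569 ″/yr.

0.06757 arcsec/yr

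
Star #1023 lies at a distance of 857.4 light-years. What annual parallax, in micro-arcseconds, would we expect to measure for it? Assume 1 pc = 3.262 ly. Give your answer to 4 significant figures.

d = 857.4 ly ÷ 3.262 = 262.84 pc.
p = 1/d = 1/262.84 = 0.0038046 arcsec.
= 0.0038046 × 10⁶ = 3804.6 μas.

3805 μas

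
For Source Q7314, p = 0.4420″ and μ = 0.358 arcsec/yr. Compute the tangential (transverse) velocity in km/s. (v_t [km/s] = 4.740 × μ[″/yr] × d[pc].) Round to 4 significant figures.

3.839 km/s

d = 1/p = 1/0.4420″ = 2.2624 pc.
v_t = 4.74 × μ × d = 4.74 × 0.358 × 2.2624 = 3.8391 km/s.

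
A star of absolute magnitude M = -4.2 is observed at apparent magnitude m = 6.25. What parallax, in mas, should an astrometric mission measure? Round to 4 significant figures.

m − M = 6.25 − (-4.2) = 10.45.
d = 10^((m−M)/5 + 1) = 10^3.090 = 1230.3 pc.
p = 1/d = 1/1230.3 = 0.00081281 arcsec = 0.81281 mas.

0.8128 mas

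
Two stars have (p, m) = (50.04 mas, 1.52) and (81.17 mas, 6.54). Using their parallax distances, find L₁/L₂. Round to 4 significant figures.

d₁ = 1/p₁ = 1/0.05004″ = 19.984 pc; d₂ = 1/p₂ = 1/0.08117″ = 12.32 pc.
M₁ = m₁ − 5 log₁₀ d₁ + 5 = 1.52 − 6.5034 + 5 = 0.0166.
M₂ = 6.54 − 5.4531 + 5 = 6.0869.
L₁/L₂ = 10^(0.4(M₂ − M₁)) = 10^(0.4 × 6.0703) = 10^2.42812 = 267.99.

L₁/L₂ = 268.0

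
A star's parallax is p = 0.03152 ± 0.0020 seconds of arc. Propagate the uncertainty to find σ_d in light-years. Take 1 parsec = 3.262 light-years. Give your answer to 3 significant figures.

d = 1/p, so σ_d = σ_p / p².
σ_d = 0.00200 / (0.03152)² = 0.00200 / 0.00099351 = 2.0131 pc = 2.0131 × 3.262 ly = 6.5667 ly.

6.57 ly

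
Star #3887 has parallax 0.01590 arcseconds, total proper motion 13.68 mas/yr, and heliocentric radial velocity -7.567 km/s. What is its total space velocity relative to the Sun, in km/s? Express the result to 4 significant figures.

d = 1/p = 1/0.01590″ = 62.893 pc.
μ = 13.68 mas/yr = 0.01368 ″/yr.
v_t = 4.740 μ d = 4.740 × 0.01368 × 62.893 = 4.0782 km/s.
v = √(v_r² + v_t²) = √((-7.567)² + 4.0782²) = √73.8912 = 8.596 km/s.

8.596 km/s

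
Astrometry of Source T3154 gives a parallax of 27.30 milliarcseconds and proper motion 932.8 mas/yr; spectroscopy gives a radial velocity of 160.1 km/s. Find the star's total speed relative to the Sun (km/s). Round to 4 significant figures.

d = 1/p = 1/0.02730″ = 36.63 pc.
μ = 932.8 mas/yr = 0.9328 ″/yr.
v_t = 4.740 μ d = 4.740 × 0.9328 × 36.63 = 161.96 km/s.
v = √(v_r² + v_t²) = √(160.1² + 161.96²) = √51863.1 = 227.73 km/s.

227.7 km/s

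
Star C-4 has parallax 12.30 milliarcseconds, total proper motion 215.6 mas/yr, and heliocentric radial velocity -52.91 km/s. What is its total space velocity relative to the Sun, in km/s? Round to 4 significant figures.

d = 1/p = 1/0.01230″ = 81.301 pc.
μ = 215.6 mas/yr = 0.2156 ″/yr.
v_t = 4.740 μ d = 4.740 × 0.2156 × 81.301 = 83.085 km/s.
v = √(v_r² + v_t²) = √((-52.91)² + 83.085²) = √9702.59 = 98.502 km/s.

98.50 km/s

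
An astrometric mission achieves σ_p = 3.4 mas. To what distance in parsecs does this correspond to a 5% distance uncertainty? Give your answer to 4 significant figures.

σ_d/d = σ_p/p, so the condition is σ_p/p ≤ 0.05, i.e. p ≥ σ_p/0.05.
p_min = 3.4/0.05 = 68 mas = 0.068 arcsec.
d_max = 1/p_min = 1/0.068 = 14.706 pc.

14.71 pc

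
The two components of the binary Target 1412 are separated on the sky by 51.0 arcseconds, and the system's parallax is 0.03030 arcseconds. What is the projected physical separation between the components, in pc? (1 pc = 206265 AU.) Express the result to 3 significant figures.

0.00816 pc

d = 1/p = 1/0.03030″ = 33.003 pc.
At distance d (pc), an angle of θ arcsec spans θ·d AU: s = 51.0 × 33.003 = 1683.2 AU.
= 1683.2 / 206265 = 0.0081604 pc.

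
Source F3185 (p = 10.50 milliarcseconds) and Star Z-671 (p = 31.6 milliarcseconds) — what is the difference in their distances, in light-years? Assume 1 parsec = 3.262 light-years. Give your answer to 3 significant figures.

d_A = 1/0.01050″ = 95.238 pc; d_B = 1/0.03160″ = 31.646 pc.
|d_B − d_A| = |31.646 − 95.238| = 63.592 pc = 63.592 × 3.262 ly = 207.44 ly.

207 ly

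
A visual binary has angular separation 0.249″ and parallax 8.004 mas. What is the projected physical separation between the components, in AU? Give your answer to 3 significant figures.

d = 1/p = 1/0.008004″ = 124.94 pc.
At distance d (pc), an angle of θ arcsec spans θ·d AU: s = 0.249 × 124.94 = 31.11 AU.

31.1 AU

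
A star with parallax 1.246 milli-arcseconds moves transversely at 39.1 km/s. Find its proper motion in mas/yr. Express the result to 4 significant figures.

d = 1/p = 1/0.001246″ = 802.57 pc.
μ = v_t / (4.74 d) = 39.1 / (4.74 × 802.57) = 39.1 / 3804.2 = 0.010278 ″/yr = 10.278 mas/yr.

10.28 mas/yr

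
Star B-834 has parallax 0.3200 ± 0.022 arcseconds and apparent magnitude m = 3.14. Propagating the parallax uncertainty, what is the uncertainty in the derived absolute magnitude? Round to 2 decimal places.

σ_M = 0.15 mag

M = m − 5 log₁₀ d + 5 = m + 5 log₁₀ p + 5, so ∂M/∂p = 5/(p ln 10).
σ_M = (5/ln 10) · (σ_p/p) = 2.1715 × 0.022/0.3200 = 2.1715 × 0.06875 = 0.14929.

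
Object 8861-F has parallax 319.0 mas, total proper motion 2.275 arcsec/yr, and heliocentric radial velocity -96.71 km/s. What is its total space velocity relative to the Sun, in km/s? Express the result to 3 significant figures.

d = 1/p = 1/0.3190″ = 3.1348 pc.
v_t = 4.740 μ d = 4.740 × 2.275 × 3.1348 = 33.804 km/s.
v = √(v_r² + v_t²) = √((-96.71)² + 33.804²) = √10495.5 = 102.45 km/s.

102 km/s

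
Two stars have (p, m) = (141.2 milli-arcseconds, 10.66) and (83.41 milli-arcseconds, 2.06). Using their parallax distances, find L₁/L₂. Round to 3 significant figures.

d₁ = 1/p₁ = 1/0.1412″ = 7.0822 pc; d₂ = 1/p₂ = 1/0.08341″ = 11.989 pc.
M₁ = m₁ − 5 log₁₀ d₁ + 5 = 10.66 − 4.2508 + 5 = 11.4092.
M₂ = 2.06 − 5.3939 + 5 = 1.6661.
L₁/L₂ = 10^(0.4(M₂ − M₁)) = 10^(0.4 × (-9.7431)) = 10^(-3.89724) = 0.0001267.

L₁/L₂ = 0.000127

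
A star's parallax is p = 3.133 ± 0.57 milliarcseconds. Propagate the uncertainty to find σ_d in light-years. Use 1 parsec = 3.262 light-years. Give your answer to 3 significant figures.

d = 1/p, so σ_d = σ_p / p².
σ_d = 0.000570 / (0.003133)² = 0.000570 / 0.0000098157 = 58.07 pc = 58.07 × 3.262 ly = 189.42 ly.

189 ly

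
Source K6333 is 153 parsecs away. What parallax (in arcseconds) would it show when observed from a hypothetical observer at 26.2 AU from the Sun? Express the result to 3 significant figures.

p (arcsec) = B (AU) / d (pc).
p = 26.2 / 153 = 0.17124 arcsec.

0.171 arcsec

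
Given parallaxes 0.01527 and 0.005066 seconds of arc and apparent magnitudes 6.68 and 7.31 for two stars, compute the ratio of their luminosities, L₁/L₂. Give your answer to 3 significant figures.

d₁ = 1/p₁ = 1/0.01527″ = 65.488 pc; d₂ = 1/p₂ = 1/0.005066″ = 197.39 pc.
M₁ = m₁ − 5 log₁₀ d₁ + 5 = 6.68 − 9.0808 + 5 = 2.5992.
M₂ = 7.31 − 11.4766 + 5 = 0.8334.
L₁/L₂ = 10^(0.4(M₂ − M₁)) = 10^(0.4 × (-1.7658)) = 10^(-0.70632) = 0.19664.

L₁/L₂ = 0.197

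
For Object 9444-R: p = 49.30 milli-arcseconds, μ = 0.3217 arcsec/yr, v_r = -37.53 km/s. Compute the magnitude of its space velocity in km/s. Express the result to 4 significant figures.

d = 1/p = 1/0.04930″ = 20.284 pc.
v_t = 4.740 μ d = 4.740 × 0.3217 × 20.284 = 30.93 km/s.
v = √(v_r² + v_t²) = √((-37.53)² + 30.93²) = √2365.17 = 48.633 km/s.

48.63 km/s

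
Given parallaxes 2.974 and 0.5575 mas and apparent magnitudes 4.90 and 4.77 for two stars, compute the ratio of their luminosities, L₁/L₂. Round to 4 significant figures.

d₁ = 1/p₁ = 1/0.002974″ = 336.25 pc; d₂ = 1/p₂ = 1/0.0005575″ = 1793.7 pc.
M₁ = m₁ − 5 log₁₀ d₁ + 5 = 4.90 − 12.6333 + 5 = -2.7333.
M₂ = 4.77 − 16.2687 + 5 = -6.4987.
L₁/L₂ = 10^(0.4(M₂ − M₁)) = 10^(0.4 × (-3.7654)) = 10^(-1.50616) = 0.031177.

L₁/L₂ = 0.03118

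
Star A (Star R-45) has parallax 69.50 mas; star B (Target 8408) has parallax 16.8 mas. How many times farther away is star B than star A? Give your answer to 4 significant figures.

Since d = 1/p, d_B/d_A = p_A/p_B.
= 69.50 / 16.8 = 4.1369.

4.137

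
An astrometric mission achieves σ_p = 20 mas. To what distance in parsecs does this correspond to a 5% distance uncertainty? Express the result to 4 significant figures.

2.500 pc

σ_d/d = σ_p/p, so the condition is σ_p/p ≤ 0.05, i.e. p ≥ σ_p/0.05.
p_min = 20/0.05 = 400 mas = 0.4 arcsec.
d_max = 1/p_min = 1/0.4 = 2.5 pc.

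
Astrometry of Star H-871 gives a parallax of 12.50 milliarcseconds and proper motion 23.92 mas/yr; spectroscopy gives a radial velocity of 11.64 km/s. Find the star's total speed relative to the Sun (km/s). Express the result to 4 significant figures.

d = 1/p = 1/0.01250″ = 80 pc.
μ = 23.92 mas/yr = 0.02392 ″/yr.
v_t = 4.740 μ d = 4.740 × 0.02392 × 80 = 9.0705 km/s.
v = √(v_r² + v_t²) = √(11.64² + 9.0705²) = √217.764 = 14.757 km/s.

14.76 km/s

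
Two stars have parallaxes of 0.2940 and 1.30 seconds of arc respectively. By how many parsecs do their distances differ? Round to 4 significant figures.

d_A = 1/0.2940″ = 3.4014 pc; d_B = 1/1.300″ = 0.76923 pc.
|d_B − d_A| = |0.76923 − 3.4014| = 2.6322 pc.

2.632 pc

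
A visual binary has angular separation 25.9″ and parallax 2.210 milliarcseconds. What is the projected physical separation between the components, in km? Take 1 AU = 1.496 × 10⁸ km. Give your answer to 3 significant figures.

d = 1/p = 1/0.002210″ = 452.49 pc.
At distance d (pc), an angle of θ arcsec spans θ·d AU: s = 25.9 × 452.49 = 11719 AU.
= 11719 × 1.496 × 10⁸ km = 1.7532 × 10^12 km.

1.75 × 10^12 km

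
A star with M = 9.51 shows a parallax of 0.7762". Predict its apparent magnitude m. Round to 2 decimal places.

m = 5.06

d = 1/p = 1/0.7762″ = 1.2883 pc.
m − M = 5 log₁₀ d − 5 = 5 log₁₀(1.2883) − 5 = 0.5501 − 5 = -4.4499.
m = M + (m − M) = 9.51 + (-4.4499) = 5.06.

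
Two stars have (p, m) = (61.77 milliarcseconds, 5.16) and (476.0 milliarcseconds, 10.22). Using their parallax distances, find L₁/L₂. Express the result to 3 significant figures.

L₁/L₂ = 6280

d₁ = 1/p₁ = 1/0.06177″ = 16.189 pc; d₂ = 1/p₂ = 1/0.4760″ = 2.1008 pc.
M₁ = m₁ − 5 log₁₀ d₁ + 5 = 5.16 − 6.0461 + 5 = 4.1139.
M₂ = 10.22 − 1.6119 + 5 = 13.6081.
L₁/L₂ = 10^(0.4(M₂ − M₁)) = 10^(0.4 × 9.4942) = 10^3.79768 = 6276.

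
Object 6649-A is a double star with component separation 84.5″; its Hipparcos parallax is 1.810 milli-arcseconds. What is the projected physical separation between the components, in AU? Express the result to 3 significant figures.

46700 AU

d = 1/p = 1/0.001810″ = 552.49 pc.
At distance d (pc), an angle of θ arcsec spans θ·d AU: s = 84.5 × 552.49 = 46685 AU.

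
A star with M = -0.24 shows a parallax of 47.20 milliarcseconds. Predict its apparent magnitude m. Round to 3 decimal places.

d = 1/p = 1/0.04720″ = 21.186 pc.
m − M = 5 log₁₀ d − 5 = 5 log₁₀(21.186) − 5 = 6.6302 − 5 = 1.6302.
m = M + (m − M) = -0.24 + 1.6302 = 1.390.

m = 1.390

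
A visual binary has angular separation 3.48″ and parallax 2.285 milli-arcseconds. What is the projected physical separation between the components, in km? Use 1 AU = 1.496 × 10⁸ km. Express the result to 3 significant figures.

d = 1/p = 1/0.002285″ = 437.64 pc.
At distance d (pc), an angle of θ arcsec spans θ·d AU: s = 3.48 × 437.64 = 1523 AU.
= 1523 × 1.496 × 10⁸ km = 2.2784 × 10^11 km.

2.28 × 10^11 km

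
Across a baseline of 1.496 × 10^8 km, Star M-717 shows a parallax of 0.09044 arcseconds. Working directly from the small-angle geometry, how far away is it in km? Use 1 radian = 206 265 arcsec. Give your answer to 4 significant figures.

θ = 0.09044″ = 0.09044/206265 = 4.3847 × 10^-7 rad.
d = B/θ = (1.496 × 10^8) / (4.3847 × 10^-7) = 3.4119 × 10^14 km.

3.412 × 10^14 km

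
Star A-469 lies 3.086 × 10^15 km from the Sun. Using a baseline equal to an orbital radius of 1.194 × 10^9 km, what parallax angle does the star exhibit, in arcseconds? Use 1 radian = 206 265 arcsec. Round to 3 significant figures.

θ ≈ B/d = (1.194 × 10^9) / (3.086 × 10^15) = 3.8691 × 10^-7 rad.
In arcseconds: 3.8691 × 10^-7 × 206265 = 0.079806″.

0.0798 arcsec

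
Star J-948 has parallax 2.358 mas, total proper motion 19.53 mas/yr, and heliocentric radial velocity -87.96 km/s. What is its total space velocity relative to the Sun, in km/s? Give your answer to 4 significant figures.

96.32 km/s

d = 1/p = 1/0.002358″ = 424.09 pc.
μ = 19.53 mas/yr = 0.01953 ″/yr.
v_t = 4.740 μ d = 4.740 × 0.01953 × 424.09 = 39.259 km/s.
v = √(v_r² + v_t²) = √((-87.96)² + 39.259²) = √9278.23 = 96.324 km/s.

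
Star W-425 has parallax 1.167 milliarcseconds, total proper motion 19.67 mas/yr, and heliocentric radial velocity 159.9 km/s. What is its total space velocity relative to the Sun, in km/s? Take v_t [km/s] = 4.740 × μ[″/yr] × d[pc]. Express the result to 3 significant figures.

179 km/s

d = 1/p = 1/0.001167″ = 856.9 pc.
μ = 19.67 mas/yr = 0.01967 ″/yr.
v_t = 4.740 μ d = 4.740 × 0.01967 × 856.9 = 79.894 km/s.
v = √(v_r² + v_t²) = √(159.9² + 79.894²) = √31951.1 = 178.75 km/s.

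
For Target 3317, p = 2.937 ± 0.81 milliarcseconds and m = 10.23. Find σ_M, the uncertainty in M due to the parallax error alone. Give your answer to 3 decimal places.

σ_M = 0.599 mag

M = m − 5 log₁₀ d + 5 = m + 5 log₁₀ p + 5, so ∂M/∂p = 5/(p ln 10).
σ_M = (5/ln 10) · (σ_p/p) = 2.1715 × 0.81/2.937 = 2.1715 × 0.27579 = 0.59888.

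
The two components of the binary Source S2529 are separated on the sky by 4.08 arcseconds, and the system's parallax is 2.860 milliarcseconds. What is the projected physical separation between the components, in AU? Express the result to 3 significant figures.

d = 1/p = 1/0.002860″ = 349.65 pc.
At distance d (pc), an angle of θ arcsec spans θ·d AU: s = 4.08 × 349.65 = 1426.6 AU.

1430 AU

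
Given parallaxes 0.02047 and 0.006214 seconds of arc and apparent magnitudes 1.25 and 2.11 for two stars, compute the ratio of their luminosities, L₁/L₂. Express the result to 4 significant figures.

d₁ = 1/p₁ = 1/0.02047″ = 48.852 pc; d₂ = 1/p₂ = 1/0.006214″ = 160.93 pc.
M₁ = m₁ − 5 log₁₀ d₁ + 5 = 1.25 − 8.4444 + 5 = -2.1944.
M₂ = 2.11 − 11.0332 + 5 = -3.9232.
L₁/L₂ = 10^(0.4(M₂ − M₁)) = 10^(0.4 × (-1.7288)) = 10^(-0.69152) = 0.20346.

L₁/L₂ = 0.2035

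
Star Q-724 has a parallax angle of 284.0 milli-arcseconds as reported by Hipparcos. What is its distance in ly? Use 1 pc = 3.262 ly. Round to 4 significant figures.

p = 284.0 milli-arcseconds = 0.2840 arcsec.
d = 1/p = 1/0.2840 = 3.5211 pc.
In light-years: 3.5211 × 3.262 = 11.486 ly.

11.49 ly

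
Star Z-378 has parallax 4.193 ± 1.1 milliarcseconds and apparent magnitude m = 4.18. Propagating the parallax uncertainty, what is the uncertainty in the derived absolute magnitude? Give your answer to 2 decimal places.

σ_M = 0.57 mag

M = m − 5 log₁₀ d + 5 = m + 5 log₁₀ p + 5, so ∂M/∂p = 5/(p ln 10).
σ_M = (5/ln 10) · (σ_p/p) = 2.1715 × 1.1/4.193 = 2.1715 × 0.26234 = 0.56967.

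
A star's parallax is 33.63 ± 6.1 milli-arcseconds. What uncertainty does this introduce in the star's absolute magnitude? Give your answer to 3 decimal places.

M = m − 5 log₁₀ d + 5 = m + 5 log₁₀ p + 5, so ∂M/∂p = 5/(p ln 10).
σ_M = (5/ln 10) · (σ_p/p) = 2.1715 × 6.1/33.63 = 2.1715 × 0.18139 = 0.39389.

σ_M = 0.394 mag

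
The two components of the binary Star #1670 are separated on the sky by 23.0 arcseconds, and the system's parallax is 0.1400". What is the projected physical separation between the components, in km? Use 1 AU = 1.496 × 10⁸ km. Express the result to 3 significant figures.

d = 1/p = 1/0.1400″ = 7.1429 pc.
At distance d (pc), an angle of θ arcsec spans θ·d AU: s = 23.0 × 7.1429 = 164.29 AU.
= 164.29 × 1.496 × 10⁸ km = 2.4578 × 10^10 km.

2.46 × 10^10 km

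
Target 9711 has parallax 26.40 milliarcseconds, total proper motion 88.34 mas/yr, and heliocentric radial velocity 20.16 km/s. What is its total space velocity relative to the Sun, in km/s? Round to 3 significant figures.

25.7 km/s

d = 1/p = 1/0.02640″ = 37.879 pc.
μ = 88.34 mas/yr = 0.08834 ″/yr.
v_t = 4.740 μ d = 4.740 × 0.08834 × 37.879 = 15.861 km/s.
v = √(v_r² + v_t²) = √(20.16² + 15.861²) = √657.997 = 25.651 km/s.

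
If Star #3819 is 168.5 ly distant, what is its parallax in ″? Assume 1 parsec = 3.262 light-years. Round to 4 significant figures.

0.01936 ″

d = 168.5 ly ÷ 3.262 = 51.655 pc.
p = 1/d = 1/51.655 = 0.019359 arcsec.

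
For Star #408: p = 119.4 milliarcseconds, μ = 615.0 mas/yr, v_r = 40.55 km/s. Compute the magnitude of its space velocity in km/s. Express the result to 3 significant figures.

47.3 km/s

d = 1/p = 1/0.1194″ = 8.3752 pc.
μ = 615.0 mas/yr = 0.6150 ″/yr.
v_t = 4.740 μ d = 4.740 × 0.6150 × 8.3752 = 24.415 km/s.
v = √(v_r² + v_t²) = √(40.55² + 24.415²) = √2240.39 = 47.333 km/s.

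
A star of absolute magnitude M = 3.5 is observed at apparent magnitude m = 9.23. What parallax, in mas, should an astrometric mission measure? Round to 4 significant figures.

m − M = 9.23 − 3.5 = 5.73.
d = 10^((m−M)/5 + 1) = 10^2.146 = 139.96 pc.
p = 1/d = 1/139.96 = 0.0071449 arcsec = 7.1449 mas.

7.145 mas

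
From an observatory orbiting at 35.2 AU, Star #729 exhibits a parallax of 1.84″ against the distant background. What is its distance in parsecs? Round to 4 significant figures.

With baseline B (in AU) and parallax p (in arcsec), d = B/p parsecs.
d = 35.2 / 1.84 = 19.13 pc.

19.13 pc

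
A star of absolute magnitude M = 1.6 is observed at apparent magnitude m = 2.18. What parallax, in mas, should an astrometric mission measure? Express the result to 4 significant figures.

m − M = 2.18 − 1.6 = 0.58.
d = 10^((m−M)/5 + 1) = 10^1.116 = 13.062 pc.
p = 1/d = 1/13.062 = 0.076558 arcsec = 76.558 mas.

76.56 mas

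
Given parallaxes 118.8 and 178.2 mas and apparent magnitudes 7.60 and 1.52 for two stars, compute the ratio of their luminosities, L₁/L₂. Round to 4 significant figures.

d₁ = 1/p₁ = 1/0.1188″ = 8.4175 pc; d₂ = 1/p₂ = 1/0.1782″ = 5.6117 pc.
M₁ = m₁ − 5 log₁₀ d₁ + 5 = 7.60 − 4.6259 + 5 = 7.9741.
M₂ = 1.52 − 3.7455 + 5 = 2.7745.
L₁/L₂ = 10^(0.4(M₂ − M₁)) = 10^(0.4 × (-5.1996)) = 10^(-2.07984) = 0.0083207.

L₁/L₂ = 0.008321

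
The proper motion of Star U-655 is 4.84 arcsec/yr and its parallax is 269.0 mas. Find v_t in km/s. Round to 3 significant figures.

d = 1/p = 1/0.2690″ = 3.7175 pc.
v_t = 4.74 × μ × d = 4.74 × 4.84 × 3.7175 = 85.285 km/s.

85.3 km/s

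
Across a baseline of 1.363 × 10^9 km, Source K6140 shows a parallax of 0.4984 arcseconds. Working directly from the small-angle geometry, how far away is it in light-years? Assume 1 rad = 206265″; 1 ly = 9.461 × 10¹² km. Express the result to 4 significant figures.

θ = 0.4984″ = 0.4984/206265 = 2.4163 × 10^-6 rad.
d = B/θ = (1.363 × 10^9) / (2.4163 × 10^-6) = 5.6409 × 10^14 km = (5.6409 × 10^14) / (9.461 × 10^12) ly = 59.623 ly.

59.62 ly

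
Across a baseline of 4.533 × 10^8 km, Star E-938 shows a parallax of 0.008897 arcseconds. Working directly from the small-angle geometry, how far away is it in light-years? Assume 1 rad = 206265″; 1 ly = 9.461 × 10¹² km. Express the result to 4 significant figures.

1111 ly

θ = 0.008897″ = 0.008897/206265 = 4.3134 × 10^-8 rad.
d = B/θ = (4.533 × 10^8) / (4.3134 × 10^-8) = 1.0509 × 10^16 km = (1.0509 × 10^16) / (9.461 × 10^12) ly = 1110.8 ly.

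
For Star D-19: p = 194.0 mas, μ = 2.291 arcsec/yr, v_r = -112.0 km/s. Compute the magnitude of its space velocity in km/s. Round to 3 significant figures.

d = 1/p = 1/0.1940″ = 5.1546 pc.
v_t = 4.740 μ d = 4.740 × 2.291 × 5.1546 = 55.976 km/s.
v = √(v_r² + v_t²) = √((-112.0)² + 55.976²) = √15677.3 = 125.21 km/s.

125 km/s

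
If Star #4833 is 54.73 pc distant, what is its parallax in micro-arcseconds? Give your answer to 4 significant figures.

18270 μas

p = 1/d = 1/54.73 = 0.018272 arcsec.
= 0.018272 × 10⁶ = 18272 μas.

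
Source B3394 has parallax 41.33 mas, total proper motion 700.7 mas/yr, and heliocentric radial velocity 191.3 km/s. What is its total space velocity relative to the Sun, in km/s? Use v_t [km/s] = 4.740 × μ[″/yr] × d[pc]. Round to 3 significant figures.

d = 1/p = 1/0.04133″ = 24.195 pc.
μ = 700.7 mas/yr = 0.7007 ″/yr.
v_t = 4.740 μ d = 4.740 × 0.7007 × 24.195 = 80.359 km/s.
v = √(v_r² + v_t²) = √(191.3² + 80.359²) = √43053.3 = 207.49 km/s.

207 km/s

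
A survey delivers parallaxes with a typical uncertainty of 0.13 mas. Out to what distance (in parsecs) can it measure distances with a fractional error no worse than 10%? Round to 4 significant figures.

769.2 pc

σ_d/d = σ_p/p, so the condition is σ_p/p ≤ 0.10, i.e. p ≥ σ_p/0.10.
p_min = 0.13/0.10 = 1.3 mas = 0.0013 arcsec.
d_max = 1/p_min = 1/0.0013 = 769.23 pc.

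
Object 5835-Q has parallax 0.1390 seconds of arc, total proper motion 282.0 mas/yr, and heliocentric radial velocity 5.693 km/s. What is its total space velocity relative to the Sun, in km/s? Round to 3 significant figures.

d = 1/p = 1/0.1390″ = 7.1942 pc.
μ = 282.0 mas/yr = 0.2820 ″/yr.
v_t = 4.740 μ d = 4.740 × 0.2820 × 7.1942 = 9.6163 km/s.
v = √(v_r² + v_t²) = √(5.693² + 9.6163²) = √124.883 = 11.175 km/s.

11.2 km/s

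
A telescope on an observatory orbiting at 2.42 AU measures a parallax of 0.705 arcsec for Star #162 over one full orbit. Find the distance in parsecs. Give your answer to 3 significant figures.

With baseline B (in AU) and parallax p (in arcsec), d = B/p parsecs.
d = 2.42 / 0.705 = 3.4326 pc.

3.43 pc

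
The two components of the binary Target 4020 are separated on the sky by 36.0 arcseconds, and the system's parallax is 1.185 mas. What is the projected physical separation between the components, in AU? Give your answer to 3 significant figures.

30400 AU

d = 1/p = 1/0.001185″ = 843.88 pc.
At distance d (pc), an angle of θ arcsec spans θ·d AU: s = 36.0 × 843.88 = 30380 AU.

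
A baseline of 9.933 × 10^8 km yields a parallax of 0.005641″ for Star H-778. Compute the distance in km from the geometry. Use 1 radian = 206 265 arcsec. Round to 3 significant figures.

3.63 × 10^16 km

θ = 0.005641″ = 0.005641/206265 = 2.7348 × 10^-8 rad.
d = B/θ = (9.933 × 10^8) / (2.7348 × 10^-8) = 3.6321 × 10^16 km.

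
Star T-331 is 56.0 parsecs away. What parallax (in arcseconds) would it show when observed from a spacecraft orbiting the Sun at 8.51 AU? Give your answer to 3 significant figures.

0.152 arcsec

p (arcsec) = B (AU) / d (pc).
p = 8.51 / 56.0 = 0.15196 arcsec.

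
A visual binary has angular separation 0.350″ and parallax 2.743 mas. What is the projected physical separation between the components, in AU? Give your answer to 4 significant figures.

127.6 AU

d = 1/p = 1/0.002743″ = 364.56 pc.
At distance d (pc), an angle of θ arcsec spans θ·d AU: s = 0.350 × 364.56 = 127.6 AU.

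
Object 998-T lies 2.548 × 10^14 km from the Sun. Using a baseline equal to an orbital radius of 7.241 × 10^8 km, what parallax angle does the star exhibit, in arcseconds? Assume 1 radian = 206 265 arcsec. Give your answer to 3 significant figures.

0.586 arcsec

θ ≈ B/d = (7.241 × 10^8) / (2.548 × 10^14) = 2.8418 × 10^-6 rad.
In arcseconds: 2.8418 × 10^-6 × 206265 = 0.58616″.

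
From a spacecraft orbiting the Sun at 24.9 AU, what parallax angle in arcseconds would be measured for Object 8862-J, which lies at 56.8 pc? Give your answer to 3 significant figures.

0.438 arcsec

p (arcsec) = B (AU) / d (pc).
p = 24.9 / 56.8 = 0.43838 arcsec.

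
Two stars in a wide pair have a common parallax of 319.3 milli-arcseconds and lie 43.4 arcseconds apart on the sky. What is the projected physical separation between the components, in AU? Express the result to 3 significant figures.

136 AU

d = 1/p = 1/0.3193″ = 3.1319 pc.
At distance d (pc), an angle of θ arcsec spans θ·d AU: s = 43.4 × 3.1319 = 135.92 AU.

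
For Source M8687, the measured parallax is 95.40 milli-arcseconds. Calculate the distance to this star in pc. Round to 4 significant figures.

p = 95.40 milli-arcseconds = 0.09540 arcsec.
d = 1/p = 1/0.09540 = 10.482 pc.

10.48 pc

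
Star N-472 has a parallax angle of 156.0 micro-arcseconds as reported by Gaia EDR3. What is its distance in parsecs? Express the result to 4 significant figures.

p = 156.0 micro-arcseconds = 0.0001560 arcsec.
d = 1/p = 1/0.0001560 = 6410.3 pc.

6410 pc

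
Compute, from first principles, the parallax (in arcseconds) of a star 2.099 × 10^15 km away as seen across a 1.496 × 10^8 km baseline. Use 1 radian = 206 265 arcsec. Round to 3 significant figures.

θ ≈ B/d = (1.496 × 10^8) / (2.099 × 10^15) = 7.1272 × 10^-8 rad.
In arcseconds: 7.1272 × 10^-8 × 206265 = 0.014701″.

0.0147 arcsec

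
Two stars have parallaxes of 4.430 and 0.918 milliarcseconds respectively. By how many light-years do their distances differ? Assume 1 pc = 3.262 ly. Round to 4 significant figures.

d_A = 1/0.004430″ = 225.73 pc; d_B = 1/0.0009180″ = 1089.3 pc.
|d_B − d_A| = |1089.3 − 225.73| = 863.57 pc = 863.57 × 3.262 ly = 2817 ly.

2817 ly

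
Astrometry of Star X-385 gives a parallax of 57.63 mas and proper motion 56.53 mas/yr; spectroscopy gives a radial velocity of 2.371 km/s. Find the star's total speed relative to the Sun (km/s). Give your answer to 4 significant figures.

d = 1/p = 1/0.05763″ = 17.352 pc.
μ = 56.53 mas/yr = 0.05653 ″/yr.
v_t = 4.740 μ d = 4.740 × 0.05653 × 17.352 = 4.6495 km/s.
v = √(v_r² + v_t²) = √(2.371² + 4.6495²) = √27.2395 = 5.2191 km/s.

5.219 km/s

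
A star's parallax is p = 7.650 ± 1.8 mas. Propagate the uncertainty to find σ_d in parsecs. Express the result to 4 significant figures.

30.76 pc

d = 1/p, so σ_d = σ_p / p².
σ_d = 0.00180 / (0.007650)² = 0.00180 / 0.000058523 = 30.757 pc.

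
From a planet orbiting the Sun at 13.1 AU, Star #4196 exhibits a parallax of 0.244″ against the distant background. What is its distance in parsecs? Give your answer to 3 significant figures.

53.7 pc

With baseline B (in AU) and parallax p (in arcsec), d = B/p parsecs.
d = 13.1 / 0.244 = 53.689 pc.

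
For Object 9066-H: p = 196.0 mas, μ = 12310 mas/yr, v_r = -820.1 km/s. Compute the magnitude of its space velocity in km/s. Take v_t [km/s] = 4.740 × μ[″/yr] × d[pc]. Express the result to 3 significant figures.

872 km/s

d = 1/p = 1/0.1960″ = 5.102 pc.
μ = 12310 mas/yr = 12.31 ″/yr.
v_t = 4.740 μ d = 4.740 × 12.31 × 5.102 = 297.7 km/s.
v = √(v_r² + v_t²) = √((-820.1)² + 297.7²) = √761189 = 872.46 km/s.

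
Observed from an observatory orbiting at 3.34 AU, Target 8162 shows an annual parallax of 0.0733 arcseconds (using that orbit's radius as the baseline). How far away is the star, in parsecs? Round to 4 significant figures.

45.57 pc

With baseline B (in AU) and parallax p (in arcsec), d = B/p parsecs.
d = 3.34 / 0.0733 = 45.566 pc.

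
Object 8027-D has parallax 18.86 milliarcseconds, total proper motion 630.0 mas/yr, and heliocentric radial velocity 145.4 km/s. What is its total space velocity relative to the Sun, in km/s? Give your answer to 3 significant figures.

d = 1/p = 1/0.01886″ = 53.022 pc.
μ = 630.0 mas/yr = 0.6300 ″/yr.
v_t = 4.740 μ d = 4.740 × 0.6300 × 53.022 = 158.33 km/s.
v = √(v_r² + v_t²) = √(145.4² + 158.33²) = √46209.5 = 214.96 km/s.

215 km/s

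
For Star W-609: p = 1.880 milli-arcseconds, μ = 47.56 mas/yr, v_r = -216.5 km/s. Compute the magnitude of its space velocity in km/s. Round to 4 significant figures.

247.5 km/s

d = 1/p = 1/0.001880″ = 531.91 pc.
μ = 47.56 mas/yr = 0.04756 ″/yr.
v_t = 4.740 μ d = 4.740 × 0.04756 × 531.91 = 119.91 km/s.
v = √(v_r² + v_t²) = √((-216.5)² + 119.91²) = √61250.7 = 247.49 km/s.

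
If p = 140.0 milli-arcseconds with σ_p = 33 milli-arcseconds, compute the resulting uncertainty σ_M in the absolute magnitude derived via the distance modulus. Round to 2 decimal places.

σ_M = 0.51 mag

M = m − 5 log₁₀ d + 5 = m + 5 log₁₀ p + 5, so ∂M/∂p = 5/(p ln 10).
σ_M = (5/ln 10) · (σ_p/p) = 2.1715 × 33/140.0 = 2.1715 × 0.23571 = 0.51184.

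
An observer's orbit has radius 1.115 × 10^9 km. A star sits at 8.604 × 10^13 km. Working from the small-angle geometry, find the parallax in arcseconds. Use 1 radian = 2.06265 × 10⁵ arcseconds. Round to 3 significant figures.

2.67 arcsec

θ ≈ B/d = (1.115 × 10^9) / (8.604 × 10^13) = 1.2959 × 10^-5 rad.
In arcseconds: 1.2959 × 10^-5 × 206265 = 2.673″.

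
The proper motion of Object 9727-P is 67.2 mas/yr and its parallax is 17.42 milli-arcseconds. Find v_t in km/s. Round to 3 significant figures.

18.3 km/s

d = 1/p = 1/0.01742″ = 57.405 pc.
μ = 67.2 mas/yr = 0.0672 ″/yr.
v_t = 4.74 × μ × d = 4.74 × 0.0672 × 57.405 = 18.285 km/s.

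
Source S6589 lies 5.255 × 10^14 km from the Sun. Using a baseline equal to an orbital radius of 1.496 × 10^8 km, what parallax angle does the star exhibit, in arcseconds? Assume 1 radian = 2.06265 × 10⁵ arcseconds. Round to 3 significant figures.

θ ≈ B/d = (1.496 × 10^8) / (5.255 × 10^14) = 2.8468 × 10^-7 rad.
In arcseconds: 2.8468 × 10^-7 × 206265 = 0.05872″.

0.0587 arcsec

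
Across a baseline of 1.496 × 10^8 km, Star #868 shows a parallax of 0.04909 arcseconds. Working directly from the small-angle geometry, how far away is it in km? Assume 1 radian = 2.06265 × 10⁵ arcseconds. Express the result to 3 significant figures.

6.29 × 10^14 km

θ = 0.04909″ = 0.04909/206265 = 2.3799 × 10^-7 rad.
d = B/θ = (1.496 × 10^8) / (2.3799 × 10^-7) = 6.2860 × 10^14 km.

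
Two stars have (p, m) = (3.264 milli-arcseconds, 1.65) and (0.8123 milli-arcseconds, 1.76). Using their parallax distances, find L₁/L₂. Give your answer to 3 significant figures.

L₁/L₂ = 0.0685

d₁ = 1/p₁ = 1/0.003264″ = 306.37 pc; d₂ = 1/p₂ = 1/0.0008123″ = 1231.1 pc.
M₁ = m₁ − 5 log₁₀ d₁ + 5 = 1.65 − 12.4312 + 5 = -5.7812.
M₂ = 1.76 − 15.4515 + 5 = -8.6915.
L₁/L₂ = 10^(0.4(M₂ − M₁)) = 10^(0.4 × (-2.9103)) = 10^(-1.16412) = 0.06853.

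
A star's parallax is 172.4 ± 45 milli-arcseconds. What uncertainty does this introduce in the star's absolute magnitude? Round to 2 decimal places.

σ_M = 0.57 mag

M = m − 5 log₁₀ d + 5 = m + 5 log₁₀ p + 5, so ∂M/∂p = 5/(p ln 10).
σ_M = (5/ln 10) · (σ_p/p) = 2.1715 × 45/172.4 = 2.1715 × 0.26102 = 0.5668.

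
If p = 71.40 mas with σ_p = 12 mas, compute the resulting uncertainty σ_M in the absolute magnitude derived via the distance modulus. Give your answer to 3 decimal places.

M = m − 5 log₁₀ d + 5 = m + 5 log₁₀ p + 5, so ∂M/∂p = 5/(p ln 10).
σ_M = (5/ln 10) · (σ_p/p) = 2.1715 × 12/71.40 = 2.1715 × 0.16807 = 0.36496.

σ_M = 0.365 mag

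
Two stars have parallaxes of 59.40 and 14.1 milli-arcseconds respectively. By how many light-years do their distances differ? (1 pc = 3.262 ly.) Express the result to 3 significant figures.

d_A = 1/0.05940″ = 16.835 pc; d_B = 1/0.01410″ = 70.922 pc.
|d_B − d_A| = |70.922 − 16.835| = 54.087 pc = 54.087 × 3.262 ly = 176.43 ly.

176 ly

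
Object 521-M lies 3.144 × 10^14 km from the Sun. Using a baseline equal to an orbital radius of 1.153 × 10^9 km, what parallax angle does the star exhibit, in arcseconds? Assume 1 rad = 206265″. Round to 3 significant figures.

θ ≈ B/d = (1.153 × 10^9) / (3.144 × 10^14) = 3.6673 × 10^-6 rad.
In arcseconds: 3.6673 × 10^-6 × 206265 = 0.75644″.

0.756 arcsec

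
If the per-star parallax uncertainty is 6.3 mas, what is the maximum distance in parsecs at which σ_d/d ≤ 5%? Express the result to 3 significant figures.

7.94 pc

σ_d/d = σ_p/p, so the condition is σ_p/p ≤ 0.05, i.e. p ≥ σ_p/0.05.
p_min = 6.3/0.05 = 126 mas = 0.126 arcsec.
d_max = 1/p_min = 1/0.126 = 7.9365 pc.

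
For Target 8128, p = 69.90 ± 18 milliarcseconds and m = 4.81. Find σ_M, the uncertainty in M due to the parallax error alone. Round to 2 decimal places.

σ_M = 0.56 mag

M = m − 5 log₁₀ d + 5 = m + 5 log₁₀ p + 5, so ∂M/∂p = 5/(p ln 10).
σ_M = (5/ln 10) · (σ_p/p) = 2.1715 × 18/69.90 = 2.1715 × 0.25751 = 0.55918.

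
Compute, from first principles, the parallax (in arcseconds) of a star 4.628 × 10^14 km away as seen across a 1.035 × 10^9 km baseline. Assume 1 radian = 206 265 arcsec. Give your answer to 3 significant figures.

θ ≈ B/d = (1.035 × 10^9) / (4.628 × 10^14) = 2.2364 × 10^-6 rad.
In arcseconds: 2.2364 × 10^-6 × 206265 = 0.46129″.

0.461 arcsec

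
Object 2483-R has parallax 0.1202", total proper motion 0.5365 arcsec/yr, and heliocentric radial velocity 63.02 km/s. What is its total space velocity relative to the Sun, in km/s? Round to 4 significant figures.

d = 1/p = 1/0.1202″ = 8.3195 pc.
v_t = 4.740 μ d = 4.740 × 0.5365 × 8.3195 = 21.157 km/s.
v = √(v_r² + v_t²) = √(63.02² + 21.157²) = √4419.14 = 66.477 km/s.

66.48 km/s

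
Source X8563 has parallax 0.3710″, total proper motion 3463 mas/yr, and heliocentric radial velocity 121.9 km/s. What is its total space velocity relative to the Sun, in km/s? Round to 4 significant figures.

129.7 km/s

d = 1/p = 1/0.3710″ = 2.6954 pc.
μ = 3463 mas/yr = 3.463 ″/yr.
v_t = 4.740 μ d = 4.740 × 3.463 × 2.6954 = 44.244 km/s.
v = √(v_r² + v_t²) = √(121.9² + 44.244²) = √16817.1 = 129.68 km/s.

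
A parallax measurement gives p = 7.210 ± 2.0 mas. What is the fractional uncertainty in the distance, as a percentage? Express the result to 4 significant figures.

For d = 1/p, |σ_d/d| = |σ_p/p|.
σ_p/p = 2.0 / 7.210 = 0.27739 = 27.739%.

27.74%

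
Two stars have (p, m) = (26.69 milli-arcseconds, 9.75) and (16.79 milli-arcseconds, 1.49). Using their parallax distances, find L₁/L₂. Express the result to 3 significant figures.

d₁ = 1/p₁ = 1/0.02669″ = 37.467 pc; d₂ = 1/p₂ = 1/0.01679″ = 59.559 pc.
M₁ = m₁ − 5 log₁₀ d₁ + 5 = 9.75 − 7.8682 + 5 = 6.8818.
M₂ = 1.49 − 8.8747 + 5 = -2.3847.
L₁/L₂ = 10^(0.4(M₂ − M₁)) = 10^(0.4 × (-9.2665)) = 10^(-3.70660) = 0.00019652.

L₁/L₂ = 0.000197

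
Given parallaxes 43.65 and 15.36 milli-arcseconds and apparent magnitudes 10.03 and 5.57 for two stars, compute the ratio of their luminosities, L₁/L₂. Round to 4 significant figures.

d₁ = 1/p₁ = 1/0.04365″ = 22.91 pc; d₂ = 1/p₂ = 1/0.01536″ = 65.104 pc.
M₁ = m₁ − 5 log₁₀ d₁ + 5 = 10.03 − 6.8001 + 5 = 8.2299.
M₂ = 5.57 − 9.0680 + 5 = 1.5020.
L₁/L₂ = 10^(0.4(M₂ − M₁)) = 10^(0.4 × (-6.7279)) = 10^(-2.69116) = 0.0020363.

L₁/L₂ = 0.002036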